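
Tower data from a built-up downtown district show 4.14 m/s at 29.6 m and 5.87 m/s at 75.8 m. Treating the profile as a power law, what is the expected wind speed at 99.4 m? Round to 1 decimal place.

First find α: α = ln(V₂/V₁)/ln(z₂/z₁) = ln(5.87/4.14)/ln(75.8/29.6) = 0.34916/0.94032 = 0.3713
Extrapolate from 75.8 m to 99.4 m: V₃ = 5.87 × (99.4/75.8)^0.3713 = 5.87 × 1.1059 = 6.4916 m/s

6.5 m/s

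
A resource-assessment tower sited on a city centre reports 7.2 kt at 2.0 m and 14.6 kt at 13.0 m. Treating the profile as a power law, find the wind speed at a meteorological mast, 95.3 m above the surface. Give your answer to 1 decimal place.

31.0 kt

First find α: α = ln(V₂/V₁)/ln(z₂/z₁) = ln(14.6/7.2)/ln(13.0/2.0) = 0.70694/1.87180 = 0.3777
Extrapolate from 13.0 m to 95.3 m: V₃ = 14.6 × (95.3/13.0)^0.3777 = 14.6 × 2.1220 = 30.9814 kt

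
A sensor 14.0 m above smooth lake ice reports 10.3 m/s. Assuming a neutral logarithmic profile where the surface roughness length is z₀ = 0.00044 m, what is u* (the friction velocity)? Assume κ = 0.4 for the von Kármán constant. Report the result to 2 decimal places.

Log law: V(z) = (u*/κ) · ln(z/z₀) ⇒ u* = κ · V / ln(z/z₀)
u* = 0.4 × 10.3 / ln(14.0/0.00044) = 0.4 × 10.3 / 10.3678
   = 4.1200 / 10.3678 = 0.3974 m/s

u* ≈ 0.40 m/s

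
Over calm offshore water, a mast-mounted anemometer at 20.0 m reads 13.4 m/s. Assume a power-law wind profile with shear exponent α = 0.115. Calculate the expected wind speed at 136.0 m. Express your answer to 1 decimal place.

Power-law profile: V₂ = V₁ · (z₂/z₁)^α
V₂ = 13.4 × (136.0/20.0)^0.115 = 13.4 × (6.8000)^0.115
    = 13.4 × 1.2466 = 16.7049 m/s

16.7 m/s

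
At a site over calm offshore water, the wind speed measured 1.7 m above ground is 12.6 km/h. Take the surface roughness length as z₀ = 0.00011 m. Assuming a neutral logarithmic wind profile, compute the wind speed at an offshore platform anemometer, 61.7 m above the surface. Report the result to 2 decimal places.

17.29 km/h

Log law: V(z) ∝ ln(z/z₀), so V₂/V₁ = ln(z₂/z₀) / ln(z₁/z₀).
ln(61.7/0.00011) = 13.2373, ln(1.7/0.00011) = 9.6457
V₂ = 12.6 × 13.2373/9.6457 = 12.6 × 1.3724 = 17.2917 km/h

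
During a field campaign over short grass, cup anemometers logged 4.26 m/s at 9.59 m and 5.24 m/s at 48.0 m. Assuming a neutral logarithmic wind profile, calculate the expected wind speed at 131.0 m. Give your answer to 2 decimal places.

Log law: V ∝ ln(z/z₀). From the pair, with r = V₁/V₂ = 0.81298,
ln z₀ = (ln z₁ − r·ln z₂)/(1 − r) = (2.2607 − 0.81298×3.8712)/0.18702 = -4.7399 → z₀ = 0.008739 m
V₃ = V₁ · ln(z₃/z₀)/ln(z₁/z₀) = 4.26 × 9.6151/7.0007 = 5.8509 m/s

5.85 m/s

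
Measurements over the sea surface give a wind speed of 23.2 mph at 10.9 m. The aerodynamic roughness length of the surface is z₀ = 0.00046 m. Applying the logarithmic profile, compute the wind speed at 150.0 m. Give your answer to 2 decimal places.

29.24 mph

Log law: V(z) ∝ ln(z/z₀), so V₂/V₁ = ln(z₂/z₀) / ln(z₁/z₀).
ln(150.0/0.00046) = 12.6949, ln(10.9/0.00046) = 10.0730
V₂ = 23.2 × 12.6949/10.0730 = 23.2 × 1.2603 = 29.2386 mph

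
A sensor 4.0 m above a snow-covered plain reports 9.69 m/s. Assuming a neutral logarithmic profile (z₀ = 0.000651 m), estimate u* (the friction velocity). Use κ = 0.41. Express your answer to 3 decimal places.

u* ≈ 0.455 m/s

Log law: V(z) = (u*/κ) · ln(z/z₀) ⇒ u* = κ · V / ln(z/z₀)
u* = 0.41 × 9.69 / ln(4.0/0.000651) = 0.41 × 9.69 / 8.7233
   = 3.9729 / 8.7233 = 0.4554 m/s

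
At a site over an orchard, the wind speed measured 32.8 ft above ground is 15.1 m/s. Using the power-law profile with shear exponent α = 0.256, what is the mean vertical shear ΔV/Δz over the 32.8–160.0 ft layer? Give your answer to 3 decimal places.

Power law: V₂ = V₁ · (z₂/z₁)^α = 15.1 × (4.8780)^0.256 = 22.6552 m/s
ΔV/Δz = (22.6552 − 15.1)/(160.0 − 32.8) = 7.5552/127.2000 = 0.05940 m/s/ft

0.059 m/s/ft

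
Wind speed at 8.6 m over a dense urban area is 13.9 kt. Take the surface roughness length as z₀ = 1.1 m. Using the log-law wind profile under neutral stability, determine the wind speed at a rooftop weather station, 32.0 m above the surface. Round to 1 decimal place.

Log law: V(z) ∝ ln(z/z₀), so V₂/V₁ = ln(z₂/z₀) / ln(z₁/z₀).
ln(32.0/1.1) = 3.3704, ln(8.6/1.1) = 2.0565
V₂ = 13.9 × 3.3704/2.0565 = 13.9 × 1.6390 = 22.7814 kt

22.8 kt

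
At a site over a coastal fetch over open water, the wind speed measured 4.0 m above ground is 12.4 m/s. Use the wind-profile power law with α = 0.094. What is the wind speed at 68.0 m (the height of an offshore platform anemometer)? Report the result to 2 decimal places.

Power-law profile: V₂ = V₁ · (z₂/z₁)^α
V₂ = 12.4 × (68.0/4.0)^0.094 = 12.4 × (17.0000)^0.094
    = 12.4 × 1.3052 = 16.1839 m/s

16.18 m/s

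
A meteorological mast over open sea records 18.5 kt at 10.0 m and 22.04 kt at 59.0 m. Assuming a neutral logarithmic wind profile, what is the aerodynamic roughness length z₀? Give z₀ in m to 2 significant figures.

Log law: V(z) ∝ ln(z/z₀). With r = V₁/V₂ = 18.5/22.04 = 0.83938,
r · ln(z₂/z₀) = ln(z₁/z₀) ⇒ ln z₀ = (ln z₁ − r·ln z₂)/(1 − r)
ln z₀ = (2.30259 − 0.83938×4.07754) / 0.16062 = -6.9733
z₀ = exp(-6.9733) = 0.0009366 m

z₀ ≈ 0.00094 m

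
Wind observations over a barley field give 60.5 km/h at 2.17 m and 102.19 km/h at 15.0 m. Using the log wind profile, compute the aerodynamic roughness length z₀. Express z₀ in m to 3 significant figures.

z₀ ≈ 0.131 m

Log law: V(z) ∝ ln(z/z₀). With r = V₁/V₂ = 60.5/102.19 = 0.59203,
r · ln(z₂/z₀) = ln(z₁/z₀) ⇒ ln z₀ = (ln z₁ − r·ln z₂)/(1 − r)
ln z₀ = (0.77473 − 0.59203×2.70805) / 0.40797 = -2.0309
z₀ = exp(-2.0309) = 0.1312 m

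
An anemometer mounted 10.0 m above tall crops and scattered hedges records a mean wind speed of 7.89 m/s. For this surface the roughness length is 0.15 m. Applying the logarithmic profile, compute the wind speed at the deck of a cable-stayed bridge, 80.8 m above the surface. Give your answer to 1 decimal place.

11.8 m/s

Log law: V(z) ∝ ln(z/z₀), so V₂/V₁ = ln(z₂/z₀) / ln(z₁/z₀).
ln(80.8/0.15) = 6.2891, ln(10.0/0.15) = 4.1997
V₂ = 7.89 × 6.2891/4.1997 = 7.89 × 1.4975 = 11.8153 m/s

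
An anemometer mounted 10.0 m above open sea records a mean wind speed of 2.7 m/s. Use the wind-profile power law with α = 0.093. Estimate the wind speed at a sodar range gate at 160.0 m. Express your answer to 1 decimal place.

3.5 m/s

Power-law profile: V₂ = V₁ · (z₂/z₁)^α
V₂ = 2.7 × (160.0/10.0)^0.093 = 2.7 × (16.0000)^0.093
    = 2.7 × 1.2941 = 3.4942 m/s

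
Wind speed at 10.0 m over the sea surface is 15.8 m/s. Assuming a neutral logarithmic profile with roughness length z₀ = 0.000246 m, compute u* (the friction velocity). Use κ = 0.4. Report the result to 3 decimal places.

u* ≈ 0.596 m/s

Log law: V(z) = (u*/κ) · ln(z/z₀) ⇒ u* = κ · V / ln(z/z₀)
u* = 0.4 × 15.8 / ln(10.0/0.000246) = 0.4 × 15.8 / 10.6128
   = 6.3200 / 10.6128 = 0.5955 m/s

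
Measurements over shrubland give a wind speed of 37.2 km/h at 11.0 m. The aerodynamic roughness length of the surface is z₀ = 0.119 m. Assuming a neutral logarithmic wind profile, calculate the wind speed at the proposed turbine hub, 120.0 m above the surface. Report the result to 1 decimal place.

Log law: V(z) ∝ ln(z/z₀), so V₂/V₁ = ln(z₂/z₀) / ln(z₁/z₀).
ln(120.0/0.119) = 6.9161, ln(11.0/0.119) = 4.5265
V₂ = 37.2 × 6.9161/4.5265 = 37.2 × 1.5279 = 56.8382 km/h

56.8 km/h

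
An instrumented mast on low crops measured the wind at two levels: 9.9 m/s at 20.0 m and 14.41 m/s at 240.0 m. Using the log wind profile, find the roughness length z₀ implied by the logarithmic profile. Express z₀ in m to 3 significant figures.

Log law: V(z) ∝ ln(z/z₀). With r = V₁/V₂ = 9.9/14.41 = 0.68702,
r · ln(z₂/z₀) = ln(z₁/z₀) ⇒ ln z₀ = (ln z₁ − r·ln z₂)/(1 − r)
ln z₀ = (2.99573 − 0.68702×5.48064) / 0.31298 = -2.4589
z₀ = exp(-2.4589) = 0.08553 m

z₀ ≈ 0.0855 m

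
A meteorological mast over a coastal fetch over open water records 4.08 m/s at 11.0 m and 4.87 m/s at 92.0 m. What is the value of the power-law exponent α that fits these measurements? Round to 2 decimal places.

α ≈ 0.08

Power law: V₂/V₁ = (z₂/z₁)^α ⇒ α = ln(V₂/V₁) / ln(z₂/z₁)
α = ln(4.87/4.08) / ln(92.0/11.0) = ln(1.1936) / ln(8.3636)
  = 0.17700 / 2.12389 = 0.08334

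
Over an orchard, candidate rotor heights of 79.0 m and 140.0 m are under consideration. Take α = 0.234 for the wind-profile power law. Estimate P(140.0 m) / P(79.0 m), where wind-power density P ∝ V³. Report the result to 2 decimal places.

1.49

Speed ratio: V_B/V_A = (z_B/z_A)^α = (140.0/79.0)^0.234 = (1.7722)^0.234 = 1.14327
Power-density ratio: P_B/P_A = (V_B/V_A)³ = (1.14327)³ = 1.49433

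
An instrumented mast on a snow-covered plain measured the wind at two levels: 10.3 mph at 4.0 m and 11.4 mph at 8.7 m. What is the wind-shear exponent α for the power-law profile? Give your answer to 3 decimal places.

Power law: V₂/V₁ = (z₂/z₁)^α ⇒ α = ln(V₂/V₁) / ln(z₂/z₁)
α = ln(11.4/10.3) / ln(8.7/4.0) = ln(1.1068) / ln(2.1750)
  = 0.10147 / 0.77703 = 0.13059

α ≈ 0.131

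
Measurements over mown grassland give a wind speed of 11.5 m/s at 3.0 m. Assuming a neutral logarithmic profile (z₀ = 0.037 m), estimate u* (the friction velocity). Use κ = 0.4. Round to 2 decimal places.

Log law: V(z) = (u*/κ) · ln(z/z₀) ⇒ u* = κ · V / ln(z/z₀)
u* = 0.4 × 11.5 / ln(3.0/0.037) = 0.4 × 11.5 / 4.3954
   = 4.6000 / 4.3954 = 1.0465 m/s

u* ≈ 1.05 m/s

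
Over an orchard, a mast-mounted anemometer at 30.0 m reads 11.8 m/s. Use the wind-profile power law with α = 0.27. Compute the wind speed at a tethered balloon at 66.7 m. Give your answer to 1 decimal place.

14.6 m/s

Power-law profile: V₂ = V₁ · (z₂/z₁)^α
V₂ = 11.8 × (66.7/30.0)^0.27 = 11.8 × (2.2233)^0.27
    = 11.8 × 1.2408 = 14.6411 m/s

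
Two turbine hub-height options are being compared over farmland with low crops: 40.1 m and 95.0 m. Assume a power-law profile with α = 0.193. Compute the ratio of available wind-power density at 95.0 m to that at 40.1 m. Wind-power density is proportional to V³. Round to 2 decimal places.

1.65

Speed ratio: V_B/V_A = (z_B/z_A)^α = (95.0/40.1)^0.193 = (2.3691)^0.193 = 1.18112
Power-density ratio: P_B/P_A = (V_B/V_A)³ = (1.18112)³ = 1.64771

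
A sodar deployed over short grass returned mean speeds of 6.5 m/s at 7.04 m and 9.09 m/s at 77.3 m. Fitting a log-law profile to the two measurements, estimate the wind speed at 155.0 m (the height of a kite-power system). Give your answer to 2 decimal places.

9.84 m/s

Log law: V ∝ ln(z/z₀). From the pair, with r = V₁/V₂ = 0.71507,
ln z₀ = (ln z₁ − r·ln z₂)/(1 − r) = (1.9516 − 0.71507×4.3477)/0.28493 = -4.0617 → z₀ = 0.01722 m
V₃ = V₁ · ln(z₃/z₀)/ln(z₁/z₀) = 6.5 × 9.1052/6.0133 = 9.8420 m/s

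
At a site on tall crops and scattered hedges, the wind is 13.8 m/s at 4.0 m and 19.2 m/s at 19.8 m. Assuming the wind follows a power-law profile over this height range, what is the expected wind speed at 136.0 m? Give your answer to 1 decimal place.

28.6 m/s

First find α: α = ln(V₂/V₁)/ln(z₂/z₁) = ln(19.2/13.8)/ln(19.8/4.0) = 0.33024/1.59939 = 0.2065
Extrapolate from 19.8 m to 136.0 m: V₃ = 19.2 × (136.0/19.8)^0.2065 = 19.2 × 1.4887 = 28.5824 m/s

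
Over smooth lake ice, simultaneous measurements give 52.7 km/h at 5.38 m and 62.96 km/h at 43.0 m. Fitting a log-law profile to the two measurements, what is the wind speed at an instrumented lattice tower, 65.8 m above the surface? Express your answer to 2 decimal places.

Log law: V ∝ ln(z/z₀). From the pair, with r = V₁/V₂ = 0.83704,
ln z₀ = (ln z₁ − r·ln z₂)/(1 − r) = (1.6827 − 0.83704×3.7612)/0.16296 = -8.9935 → z₀ = 0.0001242 m
V₃ = V₁ · ln(z₃/z₀)/ln(z₁/z₀) = 52.7 × 13.1801/10.6762 = 65.0600 km/h

65.06 km/h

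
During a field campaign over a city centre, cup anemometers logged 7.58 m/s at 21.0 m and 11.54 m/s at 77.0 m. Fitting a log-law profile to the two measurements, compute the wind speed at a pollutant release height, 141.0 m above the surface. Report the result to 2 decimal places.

Log law: V ∝ ln(z/z₀). From the pair, with r = V₁/V₂ = 0.65685,
ln z₀ = (ln z₁ − r·ln z₂)/(1 − r) = (3.0445 − 0.65685×4.3438)/0.34315 = 0.5575 → z₀ = 1.746 m
V₃ = V₁ · ln(z₃/z₀)/ln(z₁/z₀) = 7.58 × 4.3912/2.4870 = 13.3838 m/s

13.38 m/s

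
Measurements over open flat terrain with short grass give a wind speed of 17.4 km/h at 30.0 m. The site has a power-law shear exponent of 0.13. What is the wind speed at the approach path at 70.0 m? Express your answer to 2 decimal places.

19.43 km/h

Power-law profile: V₂ = V₁ · (z₂/z₁)^α
V₂ = 17.4 × (70.0/30.0)^0.13 = 17.4 × (2.3333)^0.13
    = 17.4 × 1.1164 = 19.4261 km/h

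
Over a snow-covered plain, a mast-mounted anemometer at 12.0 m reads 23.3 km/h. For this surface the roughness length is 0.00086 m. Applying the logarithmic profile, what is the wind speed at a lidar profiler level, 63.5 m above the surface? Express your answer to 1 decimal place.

27.4 km/h

Log law: V(z) ∝ ln(z/z₀), so V₂/V₁ = ln(z₂/z₀) / ln(z₁/z₀).
ln(63.5/0.00086) = 11.2096, ln(12.0/0.00086) = 9.5435
V₂ = 23.3 × 11.2096/9.5435 = 23.3 × 1.1746 = 27.3678 km/h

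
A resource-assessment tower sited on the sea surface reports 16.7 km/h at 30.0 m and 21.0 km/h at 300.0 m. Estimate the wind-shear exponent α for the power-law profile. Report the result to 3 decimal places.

α ≈ 0.100

Power law: V₂/V₁ = (z₂/z₁)^α ⇒ α = ln(V₂/V₁) / ln(z₂/z₁)
α = ln(21.0/16.7) / ln(300.0/30.0) = ln(1.2575) / ln(10.0000)
  = 0.22911 / 2.30259 = 0.09950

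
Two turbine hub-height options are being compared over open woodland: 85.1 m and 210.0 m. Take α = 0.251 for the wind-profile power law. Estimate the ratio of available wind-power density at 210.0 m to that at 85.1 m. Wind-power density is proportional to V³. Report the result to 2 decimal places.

1.97

Speed ratio: V_B/V_A = (z_B/z_A)^α = (210.0/85.1)^0.251 = (2.4677)^0.251 = 1.25448
Power-density ratio: P_B/P_A = (V_B/V_A)³ = (1.25448)³ = 1.97421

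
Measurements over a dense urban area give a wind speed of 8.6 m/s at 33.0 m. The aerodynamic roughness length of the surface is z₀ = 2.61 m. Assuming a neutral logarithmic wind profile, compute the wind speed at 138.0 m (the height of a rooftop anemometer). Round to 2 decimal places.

13.45 m/s

Log law: V(z) ∝ ln(z/z₀), so V₂/V₁ = ln(z₂/z₀) / ln(z₁/z₀).
ln(138.0/2.61) = 3.9679, ln(33.0/2.61) = 2.5372
V₂ = 8.6 × 3.9679/2.5372 = 8.6 × 1.5639 = 13.4497 m/s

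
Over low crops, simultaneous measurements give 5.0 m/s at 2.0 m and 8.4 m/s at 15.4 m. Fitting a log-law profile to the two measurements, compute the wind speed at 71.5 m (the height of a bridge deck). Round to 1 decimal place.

11.0 m/s

Log law: V ∝ ln(z/z₀). From the pair, with r = V₁/V₂ = 0.59524,
ln z₀ = (ln z₁ − r·ln z₂)/(1 − r) = (0.6931 − 0.59524×2.7344)/0.40476 = -2.3086 → z₀ = 0.09940 m
V₃ = V₁ · ln(z₃/z₀)/ln(z₁/z₀) = 5.0 × 6.5783/3.0018 = 10.9574 m/s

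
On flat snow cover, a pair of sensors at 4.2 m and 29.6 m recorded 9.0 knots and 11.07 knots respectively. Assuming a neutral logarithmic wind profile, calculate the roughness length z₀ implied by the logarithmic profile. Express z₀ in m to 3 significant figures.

z₀ ≈ 0.000863 m

Log law: V(z) ∝ ln(z/z₀). With r = V₁/V₂ = 9.0/11.07 = 0.81301,
r · ln(z₂/z₀) = ln(z₁/z₀) ⇒ ln z₀ = (ln z₁ − r·ln z₂)/(1 − r)
ln z₀ = (1.43508 − 0.81301×3.38777) / 0.18699 = -7.0549
z₀ = exp(-7.0549) = 0.0008632 m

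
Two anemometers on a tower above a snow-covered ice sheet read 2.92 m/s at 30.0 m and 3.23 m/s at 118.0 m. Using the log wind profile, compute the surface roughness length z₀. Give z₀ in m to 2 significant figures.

z₀ ≈ 0.000075 m

Log law: V(z) ∝ ln(z/z₀). With r = V₁/V₂ = 2.92/3.23 = 0.90402,
r · ln(z₂/z₀) = ln(z₁/z₀) ⇒ ln z₀ = (ln z₁ − r·ln z₂)/(1 − r)
ln z₀ = (3.40120 − 0.90402×4.77068) / 0.09598 = -9.4985
z₀ = exp(-9.4985) = 0.00007497 m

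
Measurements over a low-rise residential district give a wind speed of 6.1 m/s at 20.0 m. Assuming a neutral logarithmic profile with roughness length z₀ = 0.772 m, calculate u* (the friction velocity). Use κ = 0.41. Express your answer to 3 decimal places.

u* ≈ 0.768 m/s

Log law: V(z) = (u*/κ) · ln(z/z₀) ⇒ u* = κ · V / ln(z/z₀)
u* = 0.41 × 6.1 / ln(20.0/0.772) = 0.41 × 6.1 / 3.2545
   = 2.5010 / 3.2545 = 0.7685 m/s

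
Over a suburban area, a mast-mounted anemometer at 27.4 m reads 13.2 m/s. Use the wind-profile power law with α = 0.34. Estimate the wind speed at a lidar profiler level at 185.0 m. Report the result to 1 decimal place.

25.3 m/s

Power-law profile: V₂ = V₁ · (z₂/z₁)^α
V₂ = 13.2 × (185.0/27.4)^0.34 = 13.2 × (6.7518)^0.34
    = 13.2 × 1.9143 = 25.2684 m/s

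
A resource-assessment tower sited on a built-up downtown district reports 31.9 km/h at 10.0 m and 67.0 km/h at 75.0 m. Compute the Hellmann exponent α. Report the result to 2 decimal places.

Power law: V₂/V₁ = (z₂/z₁)^α ⇒ α = ln(V₂/V₁) / ln(z₂/z₁)
α = ln(67.0/31.9) / ln(75.0/10.0) = ln(2.1003) / ln(7.5000)
  = 0.74209 / 2.01490 = 0.36830

α ≈ 0.37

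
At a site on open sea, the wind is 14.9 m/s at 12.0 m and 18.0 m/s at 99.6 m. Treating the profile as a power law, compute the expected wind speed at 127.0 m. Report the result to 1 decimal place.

18.4 m/s

First find α: α = ln(V₂/V₁)/ln(z₂/z₁) = ln(18.0/14.9)/ln(99.6/12.0) = 0.18901/2.11626 = 0.0893
Extrapolate from 99.6 m to 127.0 m: V₃ = 18.0 × (127.0/99.6)^0.0893 = 18.0 × 1.0219 = 18.3950 m/s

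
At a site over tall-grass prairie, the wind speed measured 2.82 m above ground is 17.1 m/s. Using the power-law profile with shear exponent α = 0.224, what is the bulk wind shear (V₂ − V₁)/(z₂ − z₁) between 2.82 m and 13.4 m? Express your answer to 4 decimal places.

Power law: V₂ = V₁ · (z₂/z₁)^α = 17.1 × (4.7518)^0.224 = 24.2444 m/s
ΔV/Δz = (24.2444 − 17.1)/(13.4 − 2.82) = 7.1444/10.5800 = 0.67528 m/s/m

0.6753 m/s/m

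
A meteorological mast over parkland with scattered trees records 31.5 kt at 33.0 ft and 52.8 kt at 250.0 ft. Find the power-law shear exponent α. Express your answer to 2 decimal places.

Power law: V₂/V₁ = (z₂/z₁)^α ⇒ α = ln(V₂/V₁) / ln(z₂/z₁)
α = ln(52.8/31.5) / ln(250.0/33.0) = ln(1.6762) / ln(7.5758)
  = 0.51652 / 2.02495 = 0.25508

α ≈ 0.26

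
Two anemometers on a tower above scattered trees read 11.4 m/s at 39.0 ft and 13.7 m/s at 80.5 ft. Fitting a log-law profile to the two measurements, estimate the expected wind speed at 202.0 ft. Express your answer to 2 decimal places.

Log law: V ∝ ln(z/z₀). From the pair, with r = V₁/V₂ = 0.83212,
ln z₀ = (ln z₁ − r·ln z₂)/(1 − r) = (3.6636 − 0.83212×4.3883)/0.16788 = 0.0716 → z₀ = 1.074 ft
V₃ = V₁ · ln(z₃/z₀)/ln(z₁/z₀) = 11.4 × 5.2367/3.5920 = 16.6199 m/s

16.62 m/s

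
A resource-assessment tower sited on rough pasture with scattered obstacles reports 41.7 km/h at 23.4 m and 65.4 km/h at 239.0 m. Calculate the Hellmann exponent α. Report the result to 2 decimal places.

Power law: V₂/V₁ = (z₂/z₁)^α ⇒ α = ln(V₂/V₁) / ln(z₂/z₁)
α = ln(65.4/41.7) / ln(239.0/23.4) = ln(1.5683) / ln(10.2137)
  = 0.45002 / 2.32373 = 0.19366

α ≈ 0.19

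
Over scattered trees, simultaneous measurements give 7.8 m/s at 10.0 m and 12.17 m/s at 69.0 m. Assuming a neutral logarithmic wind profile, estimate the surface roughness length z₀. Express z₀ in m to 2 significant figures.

z₀ ≈ 0.32 m

Log law: V(z) ∝ ln(z/z₀). With r = V₁/V₂ = 7.8/12.17 = 0.64092,
r · ln(z₂/z₀) = ln(z₁/z₀) ⇒ ln z₀ = (ln z₁ − r·ln z₂)/(1 − r)
ln z₀ = (2.30259 − 0.64092×4.23411) / 0.35908 = -1.1450
z₀ = exp(-1.1450) = 0.3182 m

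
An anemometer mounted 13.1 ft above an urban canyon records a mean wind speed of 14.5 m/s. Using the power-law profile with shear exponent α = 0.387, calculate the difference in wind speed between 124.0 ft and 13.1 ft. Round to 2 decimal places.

Power law: V₂ = V₁ · (z₂/z₁)^α = 14.5 × (9.4656)^0.387 = 34.6049 m/s
ΔV = 34.6049 − 14.5 = 20.1049 m/s

20.10 m/s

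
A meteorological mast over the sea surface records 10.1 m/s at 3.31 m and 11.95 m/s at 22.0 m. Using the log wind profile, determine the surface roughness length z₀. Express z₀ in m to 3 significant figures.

z₀ ≈ 0.000107 m

Log law: V(z) ∝ ln(z/z₀). With r = V₁/V₂ = 10.1/11.95 = 0.84519,
r · ln(z₂/z₀) = ln(z₁/z₀) ⇒ ln z₀ = (ln z₁ − r·ln z₂)/(1 − r)
ln z₀ = (1.19695 − 0.84519×3.09104) / 0.15481 = -9.1438
z₀ = exp(-9.1438) = 0.0001069 m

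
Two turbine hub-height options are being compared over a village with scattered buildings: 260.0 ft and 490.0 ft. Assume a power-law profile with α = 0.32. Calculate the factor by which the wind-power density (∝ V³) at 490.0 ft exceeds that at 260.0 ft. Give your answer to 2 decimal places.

1.84

Speed ratio: V_B/V_A = (z_B/z_A)^α = (490.0/260.0)^0.32 = (1.8846)^0.32 = 1.22482
Power-density ratio: P_B/P_A = (V_B/V_A)³ = (1.22482)³ = 1.83744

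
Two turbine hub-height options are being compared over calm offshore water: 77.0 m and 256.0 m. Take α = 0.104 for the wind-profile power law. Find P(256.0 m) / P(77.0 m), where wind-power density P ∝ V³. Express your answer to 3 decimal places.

1.455

Speed ratio: V_B/V_A = (z_B/z_A)^α = (256.0/77.0)^0.104 = (3.3247)^0.104 = 1.13308
Power-density ratio: P_B/P_A = (V_B/V_A)³ = (1.13308)³ = 1.45474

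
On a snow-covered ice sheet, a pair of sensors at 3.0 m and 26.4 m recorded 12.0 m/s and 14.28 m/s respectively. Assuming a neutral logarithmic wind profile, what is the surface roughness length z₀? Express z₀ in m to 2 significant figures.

z₀ ≈ 0.000032 m

Log law: V(z) ∝ ln(z/z₀). With r = V₁/V₂ = 12.0/14.28 = 0.84034,
r · ln(z₂/z₀) = ln(z₁/z₀) ⇒ ln z₀ = (ln z₁ − r·ln z₂)/(1 − r)
ln z₀ = (1.09861 − 0.84034×3.27336) / 0.15966 = -10.3474
z₀ = exp(-10.3474) = 0.00003207 m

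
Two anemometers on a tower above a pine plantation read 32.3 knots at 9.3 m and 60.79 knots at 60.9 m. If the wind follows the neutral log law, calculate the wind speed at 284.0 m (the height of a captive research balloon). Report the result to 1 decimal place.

84.1 knots

Log law: V ∝ ln(z/z₀). From the pair, with r = V₁/V₂ = 0.53134,
ln z₀ = (ln z₁ − r·ln z₂)/(1 − r) = (2.2300 − 0.53134×4.1092)/0.46866 = 0.0995 → z₀ = 1.105 m
V₃ = V₁ · ln(z₃/z₀)/ln(z₁/z₀) = 32.3 × 5.5495/2.1305 = 84.1333 knots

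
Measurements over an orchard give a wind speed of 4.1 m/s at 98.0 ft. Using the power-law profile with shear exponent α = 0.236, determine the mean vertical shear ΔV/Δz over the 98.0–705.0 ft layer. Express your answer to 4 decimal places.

Power law: V₂ = V₁ · (z₂/z₁)^α = 4.1 × (7.1939)^0.236 = 6.5317 m/s
ΔV/Δz = (6.5317 − 4.1)/(705.0 − 98.0) = 2.4317/607.0000 = 0.00401 m/s/ft

0.0040 m/s/ft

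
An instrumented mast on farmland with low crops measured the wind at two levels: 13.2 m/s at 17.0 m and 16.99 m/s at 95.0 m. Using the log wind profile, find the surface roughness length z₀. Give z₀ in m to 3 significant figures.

Log law: V(z) ∝ ln(z/z₀). With r = V₁/V₂ = 13.2/16.99 = 0.77693,
r · ln(z₂/z₀) = ln(z₁/z₀) ⇒ ln z₀ = (ln z₁ − r·ln z₂)/(1 − r)
ln z₀ = (2.83321 − 0.77693×4.55388) / 0.22307 = -3.1596
z₀ = exp(-3.1596) = 0.04244 m

z₀ ≈ 0.0424 m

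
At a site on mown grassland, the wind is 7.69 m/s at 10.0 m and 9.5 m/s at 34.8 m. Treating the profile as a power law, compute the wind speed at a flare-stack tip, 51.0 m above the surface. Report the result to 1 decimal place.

10.1 m/s

First find α: α = ln(V₂/V₁)/ln(z₂/z₁) = ln(9.5/7.69)/ln(34.8/10.0) = 0.21137/1.24703 = 0.1695
Extrapolate from 34.8 m to 51.0 m: V₃ = 9.5 × (51.0/34.8)^0.1695 = 9.5 × 1.0669 = 10.1358 m/s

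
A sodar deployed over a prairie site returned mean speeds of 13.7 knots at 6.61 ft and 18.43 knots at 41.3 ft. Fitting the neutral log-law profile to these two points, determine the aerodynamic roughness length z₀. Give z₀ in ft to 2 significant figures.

Log law: V(z) ∝ ln(z/z₀). With r = V₁/V₂ = 13.7/18.43 = 0.74335,
r · ln(z₂/z₀) = ln(z₁/z₀) ⇒ ln z₀ = (ln z₁ − r·ln z₂)/(1 − r)
ln z₀ = (1.88858 − 0.74335×3.72086) / 0.25665 = -3.4184
z₀ = exp(-3.4184) = 0.03276 ft

z₀ ≈ 0.033 ft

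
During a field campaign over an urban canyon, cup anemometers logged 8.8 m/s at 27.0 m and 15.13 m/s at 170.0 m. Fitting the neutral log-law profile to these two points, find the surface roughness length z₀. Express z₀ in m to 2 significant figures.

Log law: V(z) ∝ ln(z/z₀). With r = V₁/V₂ = 8.8/15.13 = 0.58163,
r · ln(z₂/z₀) = ln(z₁/z₀) ⇒ ln z₀ = (ln z₁ − r·ln z₂)/(1 − r)
ln z₀ = (3.29584 − 0.58163×5.13580) / 0.41837 = 0.7379
z₀ = exp(0.7379) = 2.092 m

z₀ ≈ 2.1 m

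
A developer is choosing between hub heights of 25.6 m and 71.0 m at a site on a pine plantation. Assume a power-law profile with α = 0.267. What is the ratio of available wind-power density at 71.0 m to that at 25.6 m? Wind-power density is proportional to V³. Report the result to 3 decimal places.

2.264

Speed ratio: V_B/V_A = (z_B/z_A)^α = (71.0/25.6)^0.267 = (2.7734)^0.267 = 1.31306
Power-density ratio: P_B/P_A = (V_B/V_A)³ = (1.31306)³ = 2.26390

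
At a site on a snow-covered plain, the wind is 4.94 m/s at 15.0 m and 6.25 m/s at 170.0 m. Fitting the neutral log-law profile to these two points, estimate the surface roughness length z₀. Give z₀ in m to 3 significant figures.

z₀ ≈ 0.00159 m

Log law: V(z) ∝ ln(z/z₀). With r = V₁/V₂ = 4.94/6.25 = 0.79040,
r · ln(z₂/z₀) = ln(z₁/z₀) ⇒ ln z₀ = (ln z₁ − r·ln z₂)/(1 − r)
ln z₀ = (2.70805 − 0.79040×5.13580) / 0.20960 = -6.4470
z₀ = exp(-6.4470) = 0.001585 m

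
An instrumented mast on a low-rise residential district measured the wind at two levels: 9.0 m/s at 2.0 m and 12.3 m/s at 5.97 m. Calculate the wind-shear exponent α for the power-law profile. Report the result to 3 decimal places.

Power law: V₂/V₁ = (z₂/z₁)^α ⇒ α = ln(V₂/V₁) / ln(z₂/z₁)
α = ln(12.3/9.0) / ln(5.97/2.0) = ln(1.3667) / ln(2.9850)
  = 0.31237 / 1.09360 = 0.28564

α ≈ 0.286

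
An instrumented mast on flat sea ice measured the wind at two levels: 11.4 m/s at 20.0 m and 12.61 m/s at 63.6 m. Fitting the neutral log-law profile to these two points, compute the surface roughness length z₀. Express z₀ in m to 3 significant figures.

z₀ ≈ 0.000369 m

Log law: V(z) ∝ ln(z/z₀). With r = V₁/V₂ = 11.4/12.61 = 0.90404,
r · ln(z₂/z₀) = ln(z₁/z₀) ⇒ ln z₀ = (ln z₁ − r·ln z₂)/(1 − r)
ln z₀ = (2.99573 − 0.90404×4.15261) / 0.09596 = -7.9038
z₀ = exp(-7.9038) = 0.0003693 m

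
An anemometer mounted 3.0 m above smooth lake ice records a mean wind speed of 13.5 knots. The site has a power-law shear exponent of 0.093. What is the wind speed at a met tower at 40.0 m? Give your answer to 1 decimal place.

17.2 knots

Power-law profile: V₂ = V₁ · (z₂/z₁)^α
V₂ = 13.5 × (40.0/3.0)^0.093 = 13.5 × (13.3333)^0.093
    = 13.5 × 1.2724 = 17.1772 knots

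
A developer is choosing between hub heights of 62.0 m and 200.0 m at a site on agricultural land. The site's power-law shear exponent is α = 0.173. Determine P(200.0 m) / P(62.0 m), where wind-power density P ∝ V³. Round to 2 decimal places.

Speed ratio: V_B/V_A = (z_B/z_A)^α = (200.0/62.0)^0.173 = (3.2258)^0.173 = 1.22460
Power-density ratio: P_B/P_A = (V_B/V_A)³ = (1.22460)³ = 1.83647

1.84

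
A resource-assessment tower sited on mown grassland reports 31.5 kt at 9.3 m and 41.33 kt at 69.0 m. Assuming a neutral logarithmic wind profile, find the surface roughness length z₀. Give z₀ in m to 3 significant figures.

z₀ ≈ 0.0151 m

Log law: V(z) ∝ ln(z/z₀). With r = V₁/V₂ = 31.5/41.33 = 0.76216,
r · ln(z₂/z₀) = ln(z₁/z₀) ⇒ ln z₀ = (ln z₁ − r·ln z₂)/(1 − r)
ln z₀ = (2.23001 − 0.76216×4.23411) / 0.23784 = -4.1921
z₀ = exp(-4.1921) = 0.01512 m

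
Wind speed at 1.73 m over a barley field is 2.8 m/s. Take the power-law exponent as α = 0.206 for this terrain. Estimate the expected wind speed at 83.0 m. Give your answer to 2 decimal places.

6.22 m/s

Power-law profile: V₂ = V₁ · (z₂/z₁)^α
V₂ = 2.8 × (83.0/1.73)^0.206 = 2.8 × (47.9769)^0.206
    = 2.8 × 2.2197 = 6.2151 m/s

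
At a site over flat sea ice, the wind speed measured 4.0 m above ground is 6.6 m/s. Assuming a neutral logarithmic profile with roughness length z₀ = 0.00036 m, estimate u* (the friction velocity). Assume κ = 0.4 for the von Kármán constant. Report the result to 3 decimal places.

Log law: V(z) = (u*/κ) · ln(z/z₀) ⇒ u* = κ · V / ln(z/z₀)
u* = 0.4 × 6.6 / ln(4.0/0.00036) = 0.4 × 6.6 / 9.3157
   = 2.6400 / 9.3157 = 0.2834 m/s

u* ≈ 0.283 m/s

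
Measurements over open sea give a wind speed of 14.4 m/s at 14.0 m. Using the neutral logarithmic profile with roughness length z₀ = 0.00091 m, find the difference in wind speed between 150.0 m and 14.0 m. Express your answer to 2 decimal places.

Log law: V₂ = V₁ · ln(z₂/z₀)/ln(z₁/z₀) = 14.4 × 12.0127/9.6411 = 17.9422 m/s
ΔV = 17.9422 − 14.4 = 3.5422 m/s

3.54 m/s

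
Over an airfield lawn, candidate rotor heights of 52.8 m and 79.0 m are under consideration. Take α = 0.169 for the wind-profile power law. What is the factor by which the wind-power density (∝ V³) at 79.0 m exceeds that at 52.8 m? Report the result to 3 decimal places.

Speed ratio: V_B/V_A = (z_B/z_A)^α = (79.0/52.8)^0.169 = (1.4962)^0.169 = 1.07047
Power-density ratio: P_B/P_A = (V_B/V_A)³ = (1.07047)³ = 1.22665

1.227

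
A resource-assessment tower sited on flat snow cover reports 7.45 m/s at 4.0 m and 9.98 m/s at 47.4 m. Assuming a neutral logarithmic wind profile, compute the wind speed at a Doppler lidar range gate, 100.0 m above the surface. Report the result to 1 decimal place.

10.7 m/s

Log law: V ∝ ln(z/z₀). From the pair, with r = V₁/V₂ = 0.74649,
ln z₀ = (ln z₁ − r·ln z₂)/(1 − r) = (1.3863 − 0.74649×3.8586)/0.25351 = -5.8939 → z₀ = 0.002756 m
V₃ = V₁ · ln(z₃/z₀)/ln(z₁/z₀) = 7.45 × 10.4991/7.2802 = 10.7440 m/s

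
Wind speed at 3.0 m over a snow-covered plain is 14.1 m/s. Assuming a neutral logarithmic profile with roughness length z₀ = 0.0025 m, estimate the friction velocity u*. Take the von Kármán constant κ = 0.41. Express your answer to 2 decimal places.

Log law: V(z) = (u*/κ) · ln(z/z₀) ⇒ u* = κ · V / ln(z/z₀)
u* = 0.41 × 14.1 / ln(3.0/0.0025) = 0.41 × 14.1 / 7.0901
   = 5.7810 / 7.0901 = 0.8154 m/s

u* ≈ 0.82 m/s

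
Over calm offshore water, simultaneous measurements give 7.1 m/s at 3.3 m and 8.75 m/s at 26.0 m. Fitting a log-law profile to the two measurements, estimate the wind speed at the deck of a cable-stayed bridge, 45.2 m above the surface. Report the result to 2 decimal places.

9.19 m/s

Log law: V ∝ ln(z/z₀). From the pair, with r = V₁/V₂ = 0.81143,
ln z₀ = (ln z₁ − r·ln z₂)/(1 − r) = (1.1939 − 0.81143×3.2581)/0.18857 = -7.6883 → z₀ = 0.0004582 m
V₃ = V₁ · ln(z₃/z₀)/ln(z₁/z₀) = 7.1 × 11.4994/8.8822 = 9.1920 m/s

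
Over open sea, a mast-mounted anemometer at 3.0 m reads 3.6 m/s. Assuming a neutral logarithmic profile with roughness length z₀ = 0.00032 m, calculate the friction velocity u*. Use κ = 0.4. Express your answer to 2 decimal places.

u* ≈ 0.16 m/s

Log law: V(z) = (u*/κ) · ln(z/z₀) ⇒ u* = κ · V / ln(z/z₀)
u* = 0.4 × 3.6 / ln(3.0/0.00032) = 0.4 × 3.6 / 9.1458
   = 1.4400 / 9.1458 = 0.1574 m/s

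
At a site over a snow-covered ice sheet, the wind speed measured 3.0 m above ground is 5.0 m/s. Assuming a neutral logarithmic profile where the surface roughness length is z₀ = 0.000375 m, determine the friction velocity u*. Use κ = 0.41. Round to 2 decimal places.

u* ≈ 0.23 m/s

Log law: V(z) = (u*/κ) · ln(z/z₀) ⇒ u* = κ · V / ln(z/z₀)
u* = 0.41 × 5.0 / ln(3.0/0.000375) = 0.41 × 5.0 / 8.9872
   = 2.0500 / 8.9872 = 0.2281 m/s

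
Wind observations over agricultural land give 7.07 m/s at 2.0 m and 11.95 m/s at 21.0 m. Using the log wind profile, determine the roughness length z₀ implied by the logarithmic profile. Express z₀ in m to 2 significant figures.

z₀ ≈ 0.066 m

Log law: V(z) ∝ ln(z/z₀). With r = V₁/V₂ = 7.07/11.95 = 0.59163,
r · ln(z₂/z₀) = ln(z₁/z₀) ⇒ ln z₀ = (ln z₁ − r·ln z₂)/(1 − r)
ln z₀ = (0.69315 − 0.59163×3.04452) / 0.40837 = -2.7135
z₀ = exp(-2.7135) = 0.06631 m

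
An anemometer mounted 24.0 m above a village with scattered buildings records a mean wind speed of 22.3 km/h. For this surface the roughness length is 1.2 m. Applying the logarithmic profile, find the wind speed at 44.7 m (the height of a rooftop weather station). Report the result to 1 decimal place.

Log law: V(z) ∝ ln(z/z₀), so V₂/V₁ = ln(z₂/z₀) / ln(z₁/z₀).
ln(44.7/1.2) = 3.6177, ln(24.0/1.2) = 2.9957
V₂ = 22.3 × 3.6177/2.9957 = 22.3 × 1.2076 = 26.9295 km/h

26.9 km/h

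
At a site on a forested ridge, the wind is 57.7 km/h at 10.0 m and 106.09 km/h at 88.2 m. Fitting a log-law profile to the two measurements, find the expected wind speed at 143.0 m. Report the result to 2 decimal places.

116.83 km/h

Log law: V ∝ ln(z/z₀). From the pair, with r = V₁/V₂ = 0.54388,
ln z₀ = (ln z₁ − r·ln z₂)/(1 − r) = (2.3026 − 0.54388×4.4796)/0.45612 = -0.2933 → z₀ = 0.7458 m
V₃ = V₁ · ln(z₃/z₀)/ln(z₁/z₀) = 57.7 × 5.2561/2.5959 = 116.8312 km/h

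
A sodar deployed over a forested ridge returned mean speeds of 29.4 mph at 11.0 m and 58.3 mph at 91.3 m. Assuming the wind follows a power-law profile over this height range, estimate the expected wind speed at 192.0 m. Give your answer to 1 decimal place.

First find α: α = ln(V₂/V₁)/ln(z₂/z₁) = ln(58.3/29.4)/ln(91.3/11.0) = 0.68461/2.11626 = 0.3235
Extrapolate from 91.3 m to 192.0 m: V₃ = 58.3 × (192.0/91.3)^0.3235 = 58.3 × 1.2718 = 74.1488 mph

74.1 mph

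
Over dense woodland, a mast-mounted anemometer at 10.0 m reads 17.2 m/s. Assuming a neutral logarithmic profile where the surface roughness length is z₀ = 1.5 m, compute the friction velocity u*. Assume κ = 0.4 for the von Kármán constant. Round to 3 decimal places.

Log law: V(z) = (u*/κ) · ln(z/z₀) ⇒ u* = κ · V / ln(z/z₀)
u* = 0.4 × 17.2 / ln(10.0/1.5) = 0.4 × 17.2 / 1.8971
   = 6.8800 / 1.8971 = 3.6265 m/s

u* ≈ 3.627 m/s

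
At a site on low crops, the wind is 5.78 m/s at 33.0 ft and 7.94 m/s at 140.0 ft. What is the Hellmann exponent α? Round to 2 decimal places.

Power law: V₂/V₁ = (z₂/z₁)^α ⇒ α = ln(V₂/V₁) / ln(z₂/z₁)
α = ln(7.94/5.78) / ln(140.0/33.0) = ln(1.3737) / ln(4.2424)
  = 0.31751 / 1.44513 = 0.21971

α ≈ 0.22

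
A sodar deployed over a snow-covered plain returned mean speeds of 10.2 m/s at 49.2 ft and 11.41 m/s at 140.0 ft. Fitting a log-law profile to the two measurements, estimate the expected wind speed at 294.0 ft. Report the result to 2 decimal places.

12.27 m/s

Log law: V ∝ ln(z/z₀). From the pair, with r = V₁/V₂ = 0.89395,
ln z₀ = (ln z₁ − r·ln z₂)/(1 − r) = (3.8959 − 0.89395×4.9416)/0.10605 = -4.9195 → z₀ = 0.007303 ft
V₃ = V₁ · ln(z₃/z₀)/ln(z₁/z₀) = 10.2 × 10.6031/8.8154 = 12.2685 m/s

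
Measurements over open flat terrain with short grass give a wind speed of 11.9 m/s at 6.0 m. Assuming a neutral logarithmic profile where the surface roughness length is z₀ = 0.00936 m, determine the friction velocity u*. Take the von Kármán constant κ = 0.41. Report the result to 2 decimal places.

Log law: V(z) = (u*/κ) · ln(z/z₀) ⇒ u* = κ · V / ln(z/z₀)
u* = 0.41 × 11.9 / ln(6.0/0.00936) = 0.41 × 11.9 / 6.4631
   = 4.8790 / 6.4631 = 0.7549 m/s

u* ≈ 0.75 m/s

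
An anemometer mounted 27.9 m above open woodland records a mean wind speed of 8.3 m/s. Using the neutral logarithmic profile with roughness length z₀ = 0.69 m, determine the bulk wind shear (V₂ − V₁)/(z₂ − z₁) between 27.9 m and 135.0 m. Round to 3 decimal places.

0.033 m/s/m

Log law: V₂ = V₁ · ln(z₂/z₀)/ln(z₁/z₀) = 8.3 × 5.2763/3.6997 = 11.8371 m/s
ΔV/Δz = (11.8371 − 8.3)/(135.0 − 27.9) = 3.5371/107.1000 = 0.03303 m/s/m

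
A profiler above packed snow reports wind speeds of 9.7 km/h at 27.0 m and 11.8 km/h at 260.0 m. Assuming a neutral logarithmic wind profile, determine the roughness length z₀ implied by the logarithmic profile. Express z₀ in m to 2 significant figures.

Log law: V(z) ∝ ln(z/z₀). With r = V₁/V₂ = 9.7/11.8 = 0.82203,
r · ln(z₂/z₀) = ln(z₁/z₀) ⇒ ln z₀ = (ln z₁ − r·ln z₂)/(1 − r)
ln z₀ = (3.29584 − 0.82203×5.56068) / 0.17797 = -7.1656
z₀ = exp(-7.1656) = 0.0007727 m

z₀ ≈ 0.00077 m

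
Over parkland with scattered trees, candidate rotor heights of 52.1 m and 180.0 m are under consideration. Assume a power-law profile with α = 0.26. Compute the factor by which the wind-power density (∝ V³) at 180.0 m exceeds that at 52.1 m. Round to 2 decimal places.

Speed ratio: V_B/V_A = (z_B/z_A)^α = (180.0/52.1)^0.26 = (3.4549)^0.26 = 1.38036
Power-density ratio: P_B/P_A = (V_B/V_A)³ = (1.38036)³ = 2.63014

2.63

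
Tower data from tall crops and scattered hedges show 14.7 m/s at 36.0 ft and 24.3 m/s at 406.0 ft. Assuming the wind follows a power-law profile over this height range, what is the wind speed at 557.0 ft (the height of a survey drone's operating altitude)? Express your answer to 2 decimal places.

First find α: α = ln(V₂/V₁)/ln(z₂/z₁) = ln(24.3/14.7)/ln(406.0/36.0) = 0.50263/2.42283 = 0.2075
Extrapolate from 406.0 ft to 557.0 ft: V₃ = 24.3 × (557.0/406.0)^0.2075 = 24.3 × 1.0678 = 25.9475 m/s

25.95 m/s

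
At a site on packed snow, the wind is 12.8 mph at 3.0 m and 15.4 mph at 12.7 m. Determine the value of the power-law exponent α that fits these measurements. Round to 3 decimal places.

α ≈ 0.128

Power law: V₂/V₁ = (z₂/z₁)^α ⇒ α = ln(V₂/V₁) / ln(z₂/z₁)
α = ln(15.4/12.8) / ln(12.7/3.0) = ln(1.2031) / ln(4.2333)
  = 0.18492 / 1.44299 = 0.12815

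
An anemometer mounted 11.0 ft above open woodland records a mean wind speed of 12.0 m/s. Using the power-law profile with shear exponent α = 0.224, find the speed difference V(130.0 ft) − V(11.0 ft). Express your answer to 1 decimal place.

Power law: V₂ = V₁ · (z₂/z₁)^α = 12.0 × (11.8182)^0.224 = 20.8657 m/s
ΔV = 20.8657 − 12.0 = 8.8657 m/s

8.9 m/s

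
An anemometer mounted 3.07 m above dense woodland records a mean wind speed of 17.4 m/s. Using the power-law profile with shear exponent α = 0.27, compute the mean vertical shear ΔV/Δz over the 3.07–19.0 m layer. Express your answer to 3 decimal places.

0.694 m/s/m

Power law: V₂ = V₁ · (z₂/z₁)^α = 17.4 × (6.1889)^0.27 = 28.4633 m/s
ΔV/Δz = (28.4633 − 17.4)/(19.0 − 3.07) = 11.0633/15.9300 = 0.69450 m/s/m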